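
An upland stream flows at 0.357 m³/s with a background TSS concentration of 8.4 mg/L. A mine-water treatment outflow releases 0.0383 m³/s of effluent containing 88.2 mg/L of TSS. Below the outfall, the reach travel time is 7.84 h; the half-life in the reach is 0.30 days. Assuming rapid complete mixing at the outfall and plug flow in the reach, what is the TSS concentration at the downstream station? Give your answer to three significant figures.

After mixing, C = (0.3570·8.400 + 0.03830·88.20) / 0.3953 = 6.377/0.3953 = 16.13 mg/L.
Half-life 0.30 d → k = ln 2 / 0.30 = 2.310 d⁻¹.
After decay, C = 16.13 × e^(−kt) = 16.13 × 0.4701 = 7.584 mg/L.

7.58 mg/L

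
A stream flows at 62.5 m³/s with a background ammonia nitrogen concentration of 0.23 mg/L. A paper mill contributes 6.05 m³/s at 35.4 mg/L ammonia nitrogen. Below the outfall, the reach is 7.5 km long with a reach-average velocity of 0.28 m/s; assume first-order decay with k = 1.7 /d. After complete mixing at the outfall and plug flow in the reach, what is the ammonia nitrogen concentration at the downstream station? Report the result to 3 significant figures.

1.97 mg/L

Mixed concentration C = ΣQC/ΣQ = (62.50·0.2300 + 6.050·35.40) / 68.55 = 228.5/68.55 = 3.334 mg/L.
Travel time t = 7.5·1000 / 0.28 = 26790 s = 7.440 h.
Decay over the reach: 3.334·exp(−kt) = 3.334·0.5904 = 1.968 mg/L.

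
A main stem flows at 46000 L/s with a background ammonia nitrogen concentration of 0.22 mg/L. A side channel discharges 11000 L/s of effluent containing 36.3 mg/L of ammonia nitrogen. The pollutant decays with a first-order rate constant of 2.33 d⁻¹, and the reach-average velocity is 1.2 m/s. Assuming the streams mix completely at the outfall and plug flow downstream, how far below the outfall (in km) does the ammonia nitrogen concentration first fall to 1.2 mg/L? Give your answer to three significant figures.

79.6 km

Mixed concentration C = ΣQC/ΣQ = (46000·0.2200 + 11000·36.30) / 57000 = 409400/57000 = 7.183 mg/L.
Set 7.183·exp(−k·t) = 1.2 → t = ln(7.183/1.2)/k = 66350 s = 18.43 h.
Distance = v·t = 1.2·66350 = 79620 m = 79.62 km.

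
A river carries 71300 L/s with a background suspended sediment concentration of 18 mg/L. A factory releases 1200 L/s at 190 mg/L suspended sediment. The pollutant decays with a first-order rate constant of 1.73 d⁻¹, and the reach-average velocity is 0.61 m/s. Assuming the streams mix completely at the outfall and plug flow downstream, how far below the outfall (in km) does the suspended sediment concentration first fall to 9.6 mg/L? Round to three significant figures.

Flow-weighted average: C = (71300·18.00 + 1200·190.0) / 72500 = 1511000/72500 = 20.85 mg/L.
Set 20.85·exp(−k·t) = 9.6 → t = ln(20.85/9.6)/k = 38730 s = 10.76 h.
Distance = v·t = 0.61·38730 = 23620 m = 23.62 km.

23.6 km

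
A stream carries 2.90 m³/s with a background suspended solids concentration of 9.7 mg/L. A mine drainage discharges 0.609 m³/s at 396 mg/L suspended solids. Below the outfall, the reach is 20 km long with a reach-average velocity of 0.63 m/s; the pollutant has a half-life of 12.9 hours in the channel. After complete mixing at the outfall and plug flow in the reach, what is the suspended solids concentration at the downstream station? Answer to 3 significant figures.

Conservation of mass: C = (2.900·9.700 + 0.6090·396.0) / 3.509 = 269.3/3.509 = 76.74 mg/L.
Travel time t = 20·1000 / 0.63 = 31750 s = 8.818 h.
Half-life 12.9 h → k = ln 2 / 12.9 = 0.05373 h⁻¹ = 1.290 d⁻¹.
After decay, C = 76.74 × e^(−kt) = 76.74 × 0.6226 = 47.78 mg/L.

47.8 mg/L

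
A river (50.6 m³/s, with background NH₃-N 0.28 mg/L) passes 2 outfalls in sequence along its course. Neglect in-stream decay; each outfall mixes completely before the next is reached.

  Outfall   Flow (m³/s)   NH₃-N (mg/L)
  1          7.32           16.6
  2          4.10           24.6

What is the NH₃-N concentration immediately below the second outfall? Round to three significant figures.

3.81 mg/L

After outfall 1: Q = 50.60 + 7.320 = 57.92 m³/s; C = (50.60·0.2800 + 7.320·16.60)/57.92 = 2.343 mg/L.
After outfall 2: Q = 57.92 + 4.100 = 62.02 m³/s; C = (57.92·2.343 + 4.100·24.60)/62.02 = 3.814 mg/L.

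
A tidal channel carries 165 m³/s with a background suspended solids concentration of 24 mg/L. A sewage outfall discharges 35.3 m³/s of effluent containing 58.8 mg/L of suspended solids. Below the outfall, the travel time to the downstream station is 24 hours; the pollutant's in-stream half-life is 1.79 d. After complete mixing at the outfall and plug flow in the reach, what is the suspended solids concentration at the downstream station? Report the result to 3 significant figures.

20.5 mg/L

Conservation of mass: C = (165.0·24.00 + 35.30·58.80) / 200.3 = 6036/200.3 = 30.13 mg/L.
Half-life 1.79 d → k = ln 2 / 1.79 = 0.3872 d⁻¹.
Applying C = C₀e^(−kt): 30.13 × 0.6789 = 20.46 mg/L.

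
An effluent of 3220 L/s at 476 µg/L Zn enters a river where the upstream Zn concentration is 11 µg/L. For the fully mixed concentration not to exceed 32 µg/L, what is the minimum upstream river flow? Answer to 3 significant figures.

Set C_mix = 32: (Q·11.00 + 3220·476.0) / (Q + 3220) = 32
→ Q = 3220·(476.0 − 32)/(32 − 11.00) = 68080 L/s.

68100 L/s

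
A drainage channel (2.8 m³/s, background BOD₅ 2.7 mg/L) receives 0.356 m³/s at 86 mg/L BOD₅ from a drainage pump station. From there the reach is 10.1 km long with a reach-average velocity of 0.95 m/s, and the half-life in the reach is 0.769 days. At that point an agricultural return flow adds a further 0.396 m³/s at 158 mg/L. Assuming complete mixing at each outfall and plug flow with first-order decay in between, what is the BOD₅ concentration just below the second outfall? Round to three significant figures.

27.2 mg/L

Flow-weighted average: C = (2.800·2.700 + 0.3560·86.00) / 3.156 = 38.18/3.156 = 12.10 mg/L; combined flow 3.156 m³/s.
Travel time t = 10.1·1000 / 0.95 = 10630 s = 2.953 h.
Half-life 0.769 d → k = ln 2 / 0.769 = 0.9014 d⁻¹.
Decay over the reach: 12.10·exp(−kt) = 12.10·0.8950 = 10.83 mg/L.
Second outfall: C = (3.156·10.83 + 0.3960·158.0)/3.552 = 27.23 mg/L.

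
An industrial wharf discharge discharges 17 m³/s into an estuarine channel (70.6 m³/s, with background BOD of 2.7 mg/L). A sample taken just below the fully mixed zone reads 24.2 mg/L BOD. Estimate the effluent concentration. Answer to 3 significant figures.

113 mg/L

Mass balance: 70.60·2.700 + 17.00·Cₑ = 87.60·24.20
→ Cₑ = (87.60·24.20 − 70.60·2.700) / 17.00 = 113.5 mg/L.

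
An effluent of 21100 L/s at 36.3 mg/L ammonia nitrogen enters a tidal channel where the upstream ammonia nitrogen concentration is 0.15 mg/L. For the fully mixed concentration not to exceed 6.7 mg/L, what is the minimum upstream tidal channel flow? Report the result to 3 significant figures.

Set C_mix = 6.7: (Q·0.1500 + 21100·36.30) / (Q + 21100) = 6.7
→ Q = 21100·(36.30 − 6.7)/(6.7 − 0.1500) = 95350 L/s.

95400 L/s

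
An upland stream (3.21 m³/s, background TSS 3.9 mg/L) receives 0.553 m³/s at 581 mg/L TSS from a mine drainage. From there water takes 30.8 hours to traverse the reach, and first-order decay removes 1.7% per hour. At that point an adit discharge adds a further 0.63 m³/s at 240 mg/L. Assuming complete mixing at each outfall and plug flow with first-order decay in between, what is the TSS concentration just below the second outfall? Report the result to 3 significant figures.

Flow-weighted average: C = (3.210·3.900 + 0.5530·581.0) / 3.763 = 333.8/3.763 = 88.71 mg/L; combined flow 3.763 m³/s.
1.7%/h lost → k = −ln(1 − 0.017) = 0.01715 h⁻¹.
Applying C = C₀e^(−kt): 88.71 × 0.5897 = 52.31 mg/L.
At the second outfall, C = (3.763·52.31 + 0.6300·240.0) / (3.763 + 0.6300) = 79.23 mg/L.

79.2 mg/L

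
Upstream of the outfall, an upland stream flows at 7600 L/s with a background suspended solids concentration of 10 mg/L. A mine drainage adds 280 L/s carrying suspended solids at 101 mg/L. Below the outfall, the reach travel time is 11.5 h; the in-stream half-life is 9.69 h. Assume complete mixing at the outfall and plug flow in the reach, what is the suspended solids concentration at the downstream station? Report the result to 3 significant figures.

Mixed concentration C = ΣQC/ΣQ = (7600·10.00 + 280.0·101.0) / 7880 = 104300/7880 = 13.23 mg/L.
Half-life 9.69 h → k = ln 2 / 9.69 = 0.07153 h⁻¹ = 1.717 d⁻¹.
First-order decay: C = 13.23·exp(−k·t) = 13.23·0.4393 = 5.813 mg/L.

5.81 mg/L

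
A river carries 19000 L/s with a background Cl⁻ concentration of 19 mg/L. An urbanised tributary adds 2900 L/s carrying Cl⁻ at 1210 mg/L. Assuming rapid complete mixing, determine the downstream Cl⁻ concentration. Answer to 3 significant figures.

Flow-weighted average: C = (19000·19.00 + 2900·1210) / 21900 = 3870000/21900 = 176.7 mg/L.

177 mg/L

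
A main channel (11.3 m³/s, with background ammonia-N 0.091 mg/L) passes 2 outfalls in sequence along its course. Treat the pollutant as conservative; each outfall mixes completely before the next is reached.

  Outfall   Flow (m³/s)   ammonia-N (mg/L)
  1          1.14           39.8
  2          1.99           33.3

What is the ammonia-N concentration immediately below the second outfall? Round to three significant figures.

After outfall 1: Q = 11.30 + 1.140 = 12.44 m³/s; C = (11.30·0.09100 + 1.140·39.80)/12.44 = 3.730 mg/L.
After outfall 2: Q = 12.44 + 1.990 = 14.43 m³/s; C = (12.44·3.730 + 1.990·33.30)/14.43 = 7.808 mg/L.

7.81 mg/L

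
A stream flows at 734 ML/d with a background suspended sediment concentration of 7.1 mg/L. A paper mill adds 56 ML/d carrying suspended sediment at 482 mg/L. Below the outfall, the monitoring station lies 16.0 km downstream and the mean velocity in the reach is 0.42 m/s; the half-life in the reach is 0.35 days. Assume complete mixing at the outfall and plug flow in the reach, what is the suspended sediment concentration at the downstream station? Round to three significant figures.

Flow-weighted average: C = (734.0·7.100 + 56.00·482.0) / 790.0 = 32200/790.0 = 40.76 mg/L.
Travel time t = 16.0·1000 / 0.42 = 38100 s = 10.58 h.
Half-life 0.35 d → k = ln 2 / 0.35 = 1.980 d⁻¹.
Applying C = C₀e^(−kt): 40.76 × 0.4176 = 17.02 mg/L.

17.0 mg/L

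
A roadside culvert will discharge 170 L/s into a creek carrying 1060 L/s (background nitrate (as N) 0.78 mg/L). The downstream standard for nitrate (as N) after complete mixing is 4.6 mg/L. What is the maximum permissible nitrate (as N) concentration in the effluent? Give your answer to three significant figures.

At the limit, (Qr·Cr + Qe·Cₑ)/(Qr + Qe) = 4.6:
Cₑ = (1230·4.6 − 1060·0.7800) / 170.0 = 28.42 mg/L.

28.4 mg/L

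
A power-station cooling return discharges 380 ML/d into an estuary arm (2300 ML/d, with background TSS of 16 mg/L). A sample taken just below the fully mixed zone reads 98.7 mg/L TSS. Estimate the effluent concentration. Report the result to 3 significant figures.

599 mg/L

Mass balance: 2300·16.00 + 380.0·Cₑ = 2680·98.70
→ Cₑ = (2680·98.70 − 2300·16.00) / 380.0 = 599.3 mg/L.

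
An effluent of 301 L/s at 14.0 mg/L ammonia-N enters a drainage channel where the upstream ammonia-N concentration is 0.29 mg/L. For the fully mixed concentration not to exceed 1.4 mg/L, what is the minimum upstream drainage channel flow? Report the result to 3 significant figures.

Set C_mix = 1.4: (Q·0.2900 + 301.0·14.00) / (Q + 301.0) = 1.4
→ Q = 301.0·(14.00 − 1.4)/(1.4 − 0.2900) = 3417 L/s.

3420 L/s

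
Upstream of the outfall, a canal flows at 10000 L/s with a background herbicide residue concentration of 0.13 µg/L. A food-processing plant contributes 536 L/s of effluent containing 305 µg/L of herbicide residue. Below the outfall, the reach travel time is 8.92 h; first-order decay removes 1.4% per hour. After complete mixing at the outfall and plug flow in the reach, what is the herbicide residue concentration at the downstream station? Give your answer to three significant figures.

13.8 µg/L

Conservation of mass: C = (10000·0.1300 + 536.0·305.0) / 10540 = 164800/10540 = 15.64 µg/L.
1.4%/h lost → k = −ln(1 − 0.014) = 0.01410 h⁻¹.
Applying C = C₀e^(−kt): 15.64 × 0.8818 = 13.79 µg/L.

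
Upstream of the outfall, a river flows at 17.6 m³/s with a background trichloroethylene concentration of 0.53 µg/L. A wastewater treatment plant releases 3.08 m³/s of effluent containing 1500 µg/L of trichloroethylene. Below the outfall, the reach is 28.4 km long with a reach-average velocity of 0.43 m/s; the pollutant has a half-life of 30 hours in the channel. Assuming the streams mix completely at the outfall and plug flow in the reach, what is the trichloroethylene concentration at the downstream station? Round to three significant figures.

Conservation of mass: C = (17.60·0.5300 + 3.080·1500) / 20.68 = 4629/20.68 = 223.9 µg/L.
Travel time t = 28.4·1000 / 0.43 = 66050 s = 18.35 h.
Half-life 30 h → k = ln 2 / 30 = 0.02310 h⁻¹ = 0.5545 d⁻¹.
Applying C = C₀e^(−kt): 223.9 × 0.6545 = 146.5 µg/L.

147 µg/L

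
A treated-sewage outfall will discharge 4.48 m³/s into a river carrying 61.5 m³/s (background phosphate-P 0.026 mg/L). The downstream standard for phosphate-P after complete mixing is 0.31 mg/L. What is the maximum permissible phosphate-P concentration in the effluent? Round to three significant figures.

4.21 mg/L

At the limit, (Qr·Cr + Qe·Cₑ)/(Qr + Qe) = 0.31:
Cₑ = (65.98·0.31 − 61.50·0.02600) / 4.480 = 4.209 mg/L.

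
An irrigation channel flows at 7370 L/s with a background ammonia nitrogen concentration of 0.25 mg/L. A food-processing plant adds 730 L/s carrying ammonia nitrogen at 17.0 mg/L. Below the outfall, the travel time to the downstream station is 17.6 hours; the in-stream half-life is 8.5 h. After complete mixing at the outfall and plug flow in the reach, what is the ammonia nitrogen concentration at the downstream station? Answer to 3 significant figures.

0.419 mg/L

Mass balance: C = (7370·0.2500 + 730.0·17.00) / 8100 = 14250/8100 = 1.760 mg/L.
Half-life 8.5 h → k = ln 2 / 8.5 = 0.08155 h⁻¹ = 1.957 d⁻¹.
Applying C = C₀e^(−kt): 1.760 × 0.2381 = 0.4189 mg/L.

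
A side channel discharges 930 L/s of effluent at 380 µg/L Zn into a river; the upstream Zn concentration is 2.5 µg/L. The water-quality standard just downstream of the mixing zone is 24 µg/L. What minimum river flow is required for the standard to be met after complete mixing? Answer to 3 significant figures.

Set C_mix = 24: (Q·2.500 + 930.0·380.0) / (Q + 930.0) = 24
→ Q = 930.0·(380.0 − 24)/(24 − 2.500) = 15400 L/s.

15400 L/s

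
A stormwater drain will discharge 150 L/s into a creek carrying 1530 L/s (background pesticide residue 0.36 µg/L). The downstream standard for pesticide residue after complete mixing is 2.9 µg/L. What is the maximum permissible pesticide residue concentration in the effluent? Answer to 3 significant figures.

At the limit, (Qr·Cr + Qe·Cₑ)/(Qr + Qe) = 2.9:
Cₑ = (1680·2.9 − 1530·0.3600) / 150.0 = 28.81 µg/L.

28.8 µg/L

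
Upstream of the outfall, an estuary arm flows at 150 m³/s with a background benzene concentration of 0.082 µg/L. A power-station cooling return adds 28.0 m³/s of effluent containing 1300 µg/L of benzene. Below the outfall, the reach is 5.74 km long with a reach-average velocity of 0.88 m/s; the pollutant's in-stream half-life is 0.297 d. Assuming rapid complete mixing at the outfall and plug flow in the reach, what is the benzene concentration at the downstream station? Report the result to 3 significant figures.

After mixing, C = (150.0·0.08200 + 28.00·1300) / 178.0 = 36410/178.0 = 204.6 µg/L.
Travel time t = 5.74·1000 / 0.88 = 6523 s = 1.812 h.
Half-life 0.297 d → k = ln 2 / 0.297 = 2.334 d⁻¹.
Applying C = C₀e^(−kt): 204.6 × 0.8385 = 171.5 µg/L.

172 µg/L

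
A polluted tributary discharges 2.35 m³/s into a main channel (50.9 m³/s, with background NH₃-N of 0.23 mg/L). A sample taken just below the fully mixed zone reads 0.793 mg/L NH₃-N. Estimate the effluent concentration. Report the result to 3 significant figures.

13.0 mg/L

Mass balance: 50.90·0.2300 + 2.350·Cₑ = 53.25·0.7930
→ Cₑ = (53.25·0.7930 − 50.90·0.2300) / 2.350 = 12.99 mg/L.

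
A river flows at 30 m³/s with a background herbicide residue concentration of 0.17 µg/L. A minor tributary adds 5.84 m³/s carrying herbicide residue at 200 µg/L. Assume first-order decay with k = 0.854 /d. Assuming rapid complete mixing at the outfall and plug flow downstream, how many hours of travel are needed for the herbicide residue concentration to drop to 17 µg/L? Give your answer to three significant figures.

18.4 h

Flow-weighted average: C = (30.00·0.1700 + 5.840·200.0) / 35.84 = 1173/35.84 = 32.73 µg/L.
32.73·exp(−k·t) = 17 → t = ln(32.73/17)/k = 66280 s = 18.41 h.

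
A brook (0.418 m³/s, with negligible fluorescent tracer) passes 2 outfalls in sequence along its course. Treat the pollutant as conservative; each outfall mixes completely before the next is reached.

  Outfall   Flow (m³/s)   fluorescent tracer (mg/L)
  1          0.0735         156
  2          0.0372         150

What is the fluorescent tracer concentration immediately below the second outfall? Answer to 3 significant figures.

After outfall 1: Q = 0.4180 + 0.07350 = 0.4915 m³/s; C = (0.4180·0 + 0.07350·156.0)/0.4915 = 23.33 mg/L.
After outfall 2: Q = 0.4915 + 0.03720 = 0.5287 m³/s; C = (0.4915·23.33 + 0.03720·150.0)/0.5287 = 32.24 mg/L.

32.2 mg/L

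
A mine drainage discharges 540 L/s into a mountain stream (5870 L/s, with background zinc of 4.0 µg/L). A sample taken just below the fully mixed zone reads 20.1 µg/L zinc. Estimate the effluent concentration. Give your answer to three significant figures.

Mass balance: 5870·4.000 + 540.0·Cₑ = 6410·20.10
→ Cₑ = (6410·20.10 − 5870·4.000) / 540.0 = 195.1 µg/L.

195 µg/L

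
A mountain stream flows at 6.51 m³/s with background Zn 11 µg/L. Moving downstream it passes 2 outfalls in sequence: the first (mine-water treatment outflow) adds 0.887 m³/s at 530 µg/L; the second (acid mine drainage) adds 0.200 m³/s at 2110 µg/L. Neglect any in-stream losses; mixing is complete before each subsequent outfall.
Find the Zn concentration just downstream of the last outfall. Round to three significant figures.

Outfall 1: combined Q = 7.397 m³/s; C = (6.510·11.00 + 0.8870·530.0)/7.397 = 73.24 µg/L.
Outfall 2: combined Q = 7.597 m³/s; C = (7.397·73.24 + 0.2000·2110)/7.597 = 126.9 µg/L.

127 µg/L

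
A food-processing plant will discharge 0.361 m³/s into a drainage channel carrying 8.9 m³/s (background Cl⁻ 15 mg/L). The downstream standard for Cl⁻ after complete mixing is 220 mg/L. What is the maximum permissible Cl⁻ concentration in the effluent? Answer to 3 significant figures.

At the limit, (Qr·Cr + Qe·Cₑ)/(Qr + Qe) = 220:
Cₑ = (9.261·220 − 8.900·15.00) / 0.3610 = 5274 mg/L.

5270 mg/L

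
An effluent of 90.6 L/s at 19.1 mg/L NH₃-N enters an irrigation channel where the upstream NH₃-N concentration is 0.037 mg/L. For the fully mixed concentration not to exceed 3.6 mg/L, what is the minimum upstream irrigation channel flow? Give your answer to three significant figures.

394 L/s

Set C_mix = 3.6: (Q·0.03700 + 90.60·19.10) / (Q + 90.60) = 3.6
→ Q = 90.60·(19.10 − 3.6)/(3.6 − 0.03700) = 394.1 L/s.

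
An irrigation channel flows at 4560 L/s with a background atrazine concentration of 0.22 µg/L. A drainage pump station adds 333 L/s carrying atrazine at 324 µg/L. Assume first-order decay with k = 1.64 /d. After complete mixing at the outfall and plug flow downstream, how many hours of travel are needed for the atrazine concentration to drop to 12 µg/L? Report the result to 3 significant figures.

9.04 h

Mixed concentration C = ΣQC/ΣQ = (4560·0.2200 + 333.0·324.0) / 4893 = 108900/4893 = 22.26 µg/L.
22.26·exp(−k·t) = 12 → t = ln(22.26/12)/k = 32540 s = 9.039 h.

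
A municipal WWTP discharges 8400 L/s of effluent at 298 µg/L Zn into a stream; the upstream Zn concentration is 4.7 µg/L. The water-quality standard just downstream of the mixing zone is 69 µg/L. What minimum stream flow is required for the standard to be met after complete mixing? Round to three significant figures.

29900 L/s

Set C_mix = 69: (Q·4.700 + 8400·298.0) / (Q + 8400) = 69
→ Q = 8400·(298.0 − 69)/(69 − 4.700) = 29920 L/s.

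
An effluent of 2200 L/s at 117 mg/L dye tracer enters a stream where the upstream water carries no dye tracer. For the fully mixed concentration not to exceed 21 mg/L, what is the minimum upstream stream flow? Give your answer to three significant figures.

Set C_mix = 21: (Q·0 + 2200·117.0) / (Q + 2200) = 21
→ Q = 2200·(117.0 − 21)/(21 − 0) = 10060 L/s.

10100 L/s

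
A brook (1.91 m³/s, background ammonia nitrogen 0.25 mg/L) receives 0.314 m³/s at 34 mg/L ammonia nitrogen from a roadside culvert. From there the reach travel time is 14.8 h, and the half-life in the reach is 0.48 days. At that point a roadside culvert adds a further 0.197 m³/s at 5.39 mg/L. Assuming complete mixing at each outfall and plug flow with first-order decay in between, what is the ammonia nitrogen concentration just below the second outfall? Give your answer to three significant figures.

2.33 mg/L

Conservation of mass: C = (1.910·0.2500 + 0.3140·34.00) / 2.224 = 11.15/2.224 = 5.015 mg/L; combined flow 2.224 m³/s.
Half-life 0.48 d → k = ln 2 / 0.48 = 1.444 d⁻¹.
After decay, C = 5.015 × e^(−kt) = 5.015 × 0.4104 = 2.058 mg/L.
At the second outfall, C = (2.224·2.058 + 0.1970·5.390) / (2.224 + 0.1970) = 2.330 mg/L.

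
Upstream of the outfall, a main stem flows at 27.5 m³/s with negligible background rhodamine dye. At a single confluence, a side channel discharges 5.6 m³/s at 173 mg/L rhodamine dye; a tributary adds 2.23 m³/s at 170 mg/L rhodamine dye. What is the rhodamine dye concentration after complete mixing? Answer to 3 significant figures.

Mixed concentration C = ΣQC/ΣQ = (27.50·0 + 5.600·173.0 + 2.230·170.0) / 35.33 = 1348/35.33 = 38.15 mg/L.

38.2 mg/L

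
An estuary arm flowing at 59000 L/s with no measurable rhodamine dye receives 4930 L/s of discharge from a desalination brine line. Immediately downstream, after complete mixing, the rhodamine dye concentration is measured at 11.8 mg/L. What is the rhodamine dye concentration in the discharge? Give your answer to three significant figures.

Mass balance: 59000·0 + 4930·Cₑ = 63930·11.80
→ Cₑ = (63930·11.80 − 59000·0) / 4930 = 153.0 mg/L.

153 mg/L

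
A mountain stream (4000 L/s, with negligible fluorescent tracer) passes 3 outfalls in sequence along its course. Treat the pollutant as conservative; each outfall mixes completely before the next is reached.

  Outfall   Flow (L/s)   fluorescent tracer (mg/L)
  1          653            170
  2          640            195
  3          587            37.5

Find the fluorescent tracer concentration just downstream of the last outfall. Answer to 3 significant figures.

43.8 mg/L

After outfall 1: Q = 4000 + 653.0 = 4653 L/s; C = (4000·0 + 653.0·170.0)/4653 = 23.86 mg/L.
After outfall 2: Q = 4653 + 640.0 = 5293 L/s; C = (4653·23.86 + 640.0·195.0)/5293 = 44.55 mg/L.
After outfall 3: Q = 5293 + 587.0 = 5880 L/s; C = (5293·44.55 + 587.0·37.50)/5880 = 43.85 mg/L.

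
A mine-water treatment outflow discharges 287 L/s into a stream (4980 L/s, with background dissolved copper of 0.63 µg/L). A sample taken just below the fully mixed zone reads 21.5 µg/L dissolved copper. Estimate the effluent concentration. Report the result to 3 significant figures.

384 µg/L

Mass balance: 4980·0.6300 + 287.0·Cₑ = 5267·21.50
→ Cₑ = (5267·21.50 − 4980·0.6300) / 287.0 = 383.6 µg/L.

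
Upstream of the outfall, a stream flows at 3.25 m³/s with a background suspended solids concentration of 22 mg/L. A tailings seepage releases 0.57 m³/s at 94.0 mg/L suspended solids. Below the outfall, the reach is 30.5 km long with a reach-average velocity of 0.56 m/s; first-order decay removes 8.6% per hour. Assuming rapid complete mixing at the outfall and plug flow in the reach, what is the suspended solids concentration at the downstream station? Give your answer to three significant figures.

8.40 mg/L

Mass balance: C = (3.250·22.00 + 0.5700·94.00) / 3.820 = 125.1/3.820 = 32.74 mg/L.
Travel time t = 30.5·1000 / 0.56 = 54460 s = 15.13 h.
8.6%/h lost → k = −ln(1 − 0.086) = 0.08992 h⁻¹.
First-order decay: C = 32.74·exp(−k·t) = 32.74·0.2565 = 8.400 mg/L.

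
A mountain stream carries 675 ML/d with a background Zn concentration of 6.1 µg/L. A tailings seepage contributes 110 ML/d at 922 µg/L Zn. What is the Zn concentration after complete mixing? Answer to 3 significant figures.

134 µg/L

Flow-weighted average: C = (675.0·6.100 + 110.0·922.0) / 785.0 = 105500/785.0 = 134.4 µg/L.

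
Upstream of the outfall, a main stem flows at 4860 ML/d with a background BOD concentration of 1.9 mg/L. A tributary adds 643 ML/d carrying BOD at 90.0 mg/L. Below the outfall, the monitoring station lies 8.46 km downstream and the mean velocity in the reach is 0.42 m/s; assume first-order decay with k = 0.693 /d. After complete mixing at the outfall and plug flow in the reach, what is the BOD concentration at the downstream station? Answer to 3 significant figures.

Flow-weighted average: C = (4860·1.900 + 643.0·90.00) / 5503 = 67100/5503 = 12.19 mg/L.
Travel time t = 8.46·1000 / 0.42 = 20140 s = 5.595 h.
Decay over the reach: 12.19·exp(−kt) = 12.19·0.8508 = 10.37 mg/L.

10.4 mg/L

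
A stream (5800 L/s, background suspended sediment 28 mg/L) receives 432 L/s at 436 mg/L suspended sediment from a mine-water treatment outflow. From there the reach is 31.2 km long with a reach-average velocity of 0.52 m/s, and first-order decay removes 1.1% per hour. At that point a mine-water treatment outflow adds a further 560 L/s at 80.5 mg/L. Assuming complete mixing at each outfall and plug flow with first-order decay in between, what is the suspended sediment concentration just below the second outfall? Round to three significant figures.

49.6 mg/L

Conservation of mass: C = (5800·28.00 + 432.0·436.0) / 6232 = 350800/6232 = 56.28 mg/L; combined flow 6232 L/s.
Travel time t = 31.2·1000 / 0.52 = 60000 s = 16.67 h.
1.1%/h lost → k = −ln(1 − 0.011) = 0.01106 h⁻¹.
After decay, C = 56.28 × e^(−kt) = 56.28 × 0.8316 = 46.81 mg/L.
At the second outfall, C = (6232·46.81 + 560.0·80.50) / (6232 + 560.0) = 49.58 mg/L.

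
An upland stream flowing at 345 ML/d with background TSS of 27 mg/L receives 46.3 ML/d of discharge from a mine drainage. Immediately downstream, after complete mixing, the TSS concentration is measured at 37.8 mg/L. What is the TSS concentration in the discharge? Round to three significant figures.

Mass balance: 345.0·27.00 + 46.30·Cₑ = 391.3·37.80
→ Cₑ = (391.3·37.80 − 345.0·27.00) / 46.30 = 118.3 mg/L.

118 mg/L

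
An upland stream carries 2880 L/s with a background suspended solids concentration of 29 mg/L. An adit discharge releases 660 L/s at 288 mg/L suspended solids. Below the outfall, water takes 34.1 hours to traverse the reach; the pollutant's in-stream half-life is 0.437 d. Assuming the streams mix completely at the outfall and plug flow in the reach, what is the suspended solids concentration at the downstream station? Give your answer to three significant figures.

8.12 mg/L

Mixed concentration C = ΣQC/ΣQ = (2880·29.00 + 660.0·288.0) / 3540 = 273600/3540 = 77.29 mg/L.
Half-life 0.437 d → k = ln 2 / 0.437 = 1.586 d⁻¹.
After decay, C = 77.29 × e^(−kt) = 77.29 × 0.1050 = 8.116 mg/L.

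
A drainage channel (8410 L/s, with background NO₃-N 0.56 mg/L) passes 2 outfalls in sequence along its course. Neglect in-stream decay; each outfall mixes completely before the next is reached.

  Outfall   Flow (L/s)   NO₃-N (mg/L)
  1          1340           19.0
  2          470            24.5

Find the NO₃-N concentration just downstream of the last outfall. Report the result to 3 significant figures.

Below outfall 1: Q → 9750 L/s, C = (8410·0.5600 + 1340·19.00)/9750 = 3.094 mg/L.
Below outfall 2: Q → 10220 L/s, C = (9750·3.094 + 470.0·24.50)/10220 = 4.079 mg/L.

4.08 mg/L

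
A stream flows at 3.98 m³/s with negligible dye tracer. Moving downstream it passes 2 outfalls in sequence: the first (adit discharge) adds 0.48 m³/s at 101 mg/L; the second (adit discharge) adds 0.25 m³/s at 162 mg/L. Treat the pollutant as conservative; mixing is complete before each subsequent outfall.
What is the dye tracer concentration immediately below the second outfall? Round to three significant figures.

Outfall 1: combined Q = 4.460 m³/s; C = (3.980·0 + 0.4800·101.0)/4.460 = 10.87 mg/L.
Outfall 2: combined Q = 4.710 m³/s; C = (4.460·10.87 + 0.2500·162.0)/4.710 = 18.89 mg/L.

18.9 mg/L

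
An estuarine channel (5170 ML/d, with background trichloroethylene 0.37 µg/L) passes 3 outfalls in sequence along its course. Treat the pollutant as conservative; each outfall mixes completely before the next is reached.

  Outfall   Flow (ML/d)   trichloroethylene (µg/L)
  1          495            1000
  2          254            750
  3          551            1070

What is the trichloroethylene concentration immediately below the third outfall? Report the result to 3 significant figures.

After outfall 1: Q = 5170 + 495.0 = 5665 ML/d; C = (5170·0.3700 + 495.0·1000)/5665 = 87.72 µg/L.
After outfall 2: Q = 5665 + 254.0 = 5919 ML/d; C = (5665·87.72 + 254.0·750.0)/5919 = 116.1 µg/L.
After outfall 3: Q = 5919 + 551.0 = 6470 ML/d; C = (5919·116.1 + 551.0·1070)/6470 = 197.4 µg/L.

197 µg/L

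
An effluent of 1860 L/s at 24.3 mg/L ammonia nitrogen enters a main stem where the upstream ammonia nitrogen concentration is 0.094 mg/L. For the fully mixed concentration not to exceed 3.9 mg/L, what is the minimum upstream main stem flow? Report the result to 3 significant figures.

Set C_mix = 3.9: (Q·0.09400 + 1860·24.30) / (Q + 1860) = 3.9
→ Q = 1860·(24.30 − 3.9)/(3.9 − 0.09400) = 9970 L/s.

9970 L/s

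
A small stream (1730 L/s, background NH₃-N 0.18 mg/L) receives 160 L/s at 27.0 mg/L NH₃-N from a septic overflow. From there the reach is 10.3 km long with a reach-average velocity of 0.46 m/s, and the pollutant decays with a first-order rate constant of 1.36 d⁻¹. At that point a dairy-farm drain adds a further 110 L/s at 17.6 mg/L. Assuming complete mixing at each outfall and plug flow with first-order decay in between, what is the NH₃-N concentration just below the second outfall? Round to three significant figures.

Conservation of mass: C = (1730·0.1800 + 160.0·27.00) / 1890 = 4631/1890 = 2.450 mg/L; combined flow 1890 L/s.
Travel time t = 10.3·1000 / 0.46 = 22390 s = 6.220 h.
First-order decay: C = 2.450·exp(−k·t) = 2.450·0.7030 = 1.723 mg/L.
At the second outfall, C = (1890·1.723 + 110.0·17.60) / (1890 + 110.0) = 2.596 mg/L.

2.60 mg/L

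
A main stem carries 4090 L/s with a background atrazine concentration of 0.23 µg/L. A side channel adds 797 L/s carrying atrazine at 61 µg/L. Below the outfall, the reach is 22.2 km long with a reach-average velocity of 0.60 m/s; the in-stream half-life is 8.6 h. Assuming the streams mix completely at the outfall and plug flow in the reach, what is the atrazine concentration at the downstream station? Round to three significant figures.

Flow-weighted average: C = (4090·0.2300 + 797.0·61.00) / 4887 = 49560/4887 = 10.14 µg/L.
Travel time t = 22.2·1000 / 0.60 = 37000 s = 10.28 h.
Half-life 8.6 h → k = ln 2 / 8.6 = 0.08060 h⁻¹ = 1.934 d⁻¹.
After decay, C = 10.14 × e^(−kt) = 10.14 × 0.4368 = 4.429 µg/L.

4.43 µg/L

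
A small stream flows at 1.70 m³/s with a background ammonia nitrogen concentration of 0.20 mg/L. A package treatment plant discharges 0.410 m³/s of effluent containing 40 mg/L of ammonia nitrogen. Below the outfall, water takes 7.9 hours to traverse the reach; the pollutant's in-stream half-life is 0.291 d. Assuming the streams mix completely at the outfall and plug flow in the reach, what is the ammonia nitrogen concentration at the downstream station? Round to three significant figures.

After mixing, C = (1.700·0.2000 + 0.4100·40.00) / 2.110 = 16.74/2.110 = 7.934 mg/L.
Half-life 0.291 d → k = ln 2 / 0.291 = 2.382 d⁻¹.
Applying C = C₀e^(−kt): 7.934 × 0.4565 = 3.622 mg/L.

3.62 mg/L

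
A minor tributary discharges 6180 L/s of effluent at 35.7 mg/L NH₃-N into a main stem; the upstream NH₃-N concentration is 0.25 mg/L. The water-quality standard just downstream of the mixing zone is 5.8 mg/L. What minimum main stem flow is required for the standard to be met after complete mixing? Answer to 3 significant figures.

Set C_mix = 5.8: (Q·0.2500 + 6180·35.70) / (Q + 6180) = 5.8
→ Q = 6180·(35.70 − 5.8)/(5.8 − 0.2500) = 33290 L/s.

33300 L/s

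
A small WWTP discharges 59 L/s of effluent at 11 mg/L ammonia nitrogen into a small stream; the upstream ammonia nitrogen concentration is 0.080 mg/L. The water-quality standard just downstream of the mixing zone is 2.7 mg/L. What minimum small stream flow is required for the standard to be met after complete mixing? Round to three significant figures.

Set C_mix = 2.7: (Q·0.08000 + 59.00·11.00) / (Q + 59.00) = 2.7
→ Q = 59.00·(11.00 − 2.7)/(2.7 − 0.08000) = 186.9 L/s.

187 L/s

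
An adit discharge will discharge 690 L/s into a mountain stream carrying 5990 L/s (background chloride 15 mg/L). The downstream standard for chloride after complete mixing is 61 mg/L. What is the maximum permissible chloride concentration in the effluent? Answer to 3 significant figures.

460 mg/L

At the limit, (Qr·Cr + Qe·Cₑ)/(Qr + Qe) = 61:
Cₑ = (6680·61 − 5990·15.00) / 690.0 = 460.3 mg/L.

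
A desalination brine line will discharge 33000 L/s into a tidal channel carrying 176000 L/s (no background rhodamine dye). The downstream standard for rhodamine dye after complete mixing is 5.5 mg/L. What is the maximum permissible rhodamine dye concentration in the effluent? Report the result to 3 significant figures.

At the limit, (Qr·Cr + Qe·Cₑ)/(Qr + Qe) = 5.5:
Cₑ = (209000·5.5 − 176000·0) / 33000 = 34.83 mg/L.

34.8 mg/L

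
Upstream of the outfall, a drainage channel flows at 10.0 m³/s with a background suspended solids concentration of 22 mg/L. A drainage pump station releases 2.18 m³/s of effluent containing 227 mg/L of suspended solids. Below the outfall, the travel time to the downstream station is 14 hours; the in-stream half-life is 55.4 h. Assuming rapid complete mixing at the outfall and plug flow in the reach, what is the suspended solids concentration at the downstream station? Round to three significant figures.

49.3 mg/L

Mass balance: C = (10.00·22.00 + 2.180·227.0) / 12.18 = 714.9/12.18 = 58.69 mg/L.
Half-life 55.4 h → k = ln 2 / 55.4 = 0.01251 h⁻¹ = 0.3003 d⁻¹.
Applying C = C₀e^(−kt): 58.69 × 0.8393 = 49.26 mg/L.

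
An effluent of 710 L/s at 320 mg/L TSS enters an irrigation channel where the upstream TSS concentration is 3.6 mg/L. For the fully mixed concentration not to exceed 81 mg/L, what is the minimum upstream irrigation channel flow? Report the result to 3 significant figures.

Set C_mix = 81: (Q·3.600 + 710.0·320.0) / (Q + 710.0) = 81
→ Q = 710.0·(320.0 − 81)/(81 − 3.600) = 2192 L/s.

2190 L/s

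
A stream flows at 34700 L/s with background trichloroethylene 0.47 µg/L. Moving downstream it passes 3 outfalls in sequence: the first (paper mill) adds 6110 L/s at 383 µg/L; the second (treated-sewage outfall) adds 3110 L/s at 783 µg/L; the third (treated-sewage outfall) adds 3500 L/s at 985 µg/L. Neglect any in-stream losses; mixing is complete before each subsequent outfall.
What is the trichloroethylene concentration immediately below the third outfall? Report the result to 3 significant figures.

After outfall 1: Q = 34700 + 6110 = 40810 L/s; C = (34700·0.4700 + 6110·383.0)/40810 = 57.74 µg/L.
After outfall 2: Q = 40810 + 3110 = 43920 L/s; C = (40810·57.74 + 3110·783.0)/43920 = 109.1 µg/L.
After outfall 3: Q = 43920 + 3500 = 47420 L/s; C = (43920·109.1 + 3500·985.0)/47420 = 173.7 µg/L.

174 µg/L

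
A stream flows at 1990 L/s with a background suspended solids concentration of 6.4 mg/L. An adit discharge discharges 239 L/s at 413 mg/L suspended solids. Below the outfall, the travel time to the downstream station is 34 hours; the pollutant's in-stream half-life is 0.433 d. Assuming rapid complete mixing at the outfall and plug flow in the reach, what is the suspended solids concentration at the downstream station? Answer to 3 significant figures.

5.18 mg/L

Flow-weighted average: C = (1990·6.400 + 239.0·413.0) / 2229 = 111400/2229 = 50.00 mg/L.
Half-life 0.433 d → k = ln 2 / 0.433 = 1.601 d⁻¹.
After decay, C = 50.00 × e^(−kt) = 50.00 × 0.1035 = 5.177 mg/L.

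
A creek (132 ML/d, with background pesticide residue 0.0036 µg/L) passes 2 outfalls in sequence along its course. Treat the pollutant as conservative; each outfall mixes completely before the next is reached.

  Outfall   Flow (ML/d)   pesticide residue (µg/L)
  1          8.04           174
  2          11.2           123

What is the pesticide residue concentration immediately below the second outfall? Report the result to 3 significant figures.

After outfall 1: Q = 132.0 + 8.040 = 140.0 ML/d; C = (132.0·0.003600 + 8.040·174.0)/140.0 = 9.993 µg/L.
After outfall 2: Q = 140.0 + 11.20 = 151.2 ML/d; C = (140.0·9.993 + 11.20·123.0)/151.2 = 18.36 µg/L.

18.4 µg/L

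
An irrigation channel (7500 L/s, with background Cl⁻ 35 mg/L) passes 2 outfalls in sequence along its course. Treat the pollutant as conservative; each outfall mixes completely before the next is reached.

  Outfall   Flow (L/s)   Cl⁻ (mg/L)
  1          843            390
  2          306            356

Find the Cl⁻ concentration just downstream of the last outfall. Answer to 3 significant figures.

After outfall 1: Q = 7500 + 843.0 = 8343 L/s; C = (7500·35.00 + 843.0·390.0)/8343 = 70.87 mg/L.
After outfall 2: Q = 8343 + 306.0 = 8649 L/s; C = (8343·70.87 + 306.0·356.0)/8649 = 80.96 mg/L.

81.0 mg/L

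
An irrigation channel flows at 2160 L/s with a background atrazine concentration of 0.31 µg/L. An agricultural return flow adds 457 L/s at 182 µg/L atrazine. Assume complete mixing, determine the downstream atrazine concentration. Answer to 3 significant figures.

32.0 µg/L

Conservation of mass: C = (2160·0.3100 + 457.0·182.0) / 2617 = 83840/2617 = 32.04 µg/L.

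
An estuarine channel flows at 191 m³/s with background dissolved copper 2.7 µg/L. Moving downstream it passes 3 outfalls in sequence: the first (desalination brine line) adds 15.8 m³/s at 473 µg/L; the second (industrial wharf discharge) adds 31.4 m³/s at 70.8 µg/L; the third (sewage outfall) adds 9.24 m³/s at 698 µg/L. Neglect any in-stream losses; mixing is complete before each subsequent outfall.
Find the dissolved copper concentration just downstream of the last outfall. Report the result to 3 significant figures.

67.3 µg/L

After outfall 1: Q = 191.0 + 15.80 = 206.8 m³/s; C = (191.0·2.700 + 15.80·473.0)/206.8 = 38.63 µg/L.
After outfall 2: Q = 206.8 + 31.40 = 238.2 m³/s; C = (206.8·38.63 + 31.40·70.80)/238.2 = 42.87 µg/L.
After outfall 3: Q = 238.2 + 9.240 = 247.4 m³/s; C = (238.2·42.87 + 9.240·698.0)/247.4 = 67.34 µg/L.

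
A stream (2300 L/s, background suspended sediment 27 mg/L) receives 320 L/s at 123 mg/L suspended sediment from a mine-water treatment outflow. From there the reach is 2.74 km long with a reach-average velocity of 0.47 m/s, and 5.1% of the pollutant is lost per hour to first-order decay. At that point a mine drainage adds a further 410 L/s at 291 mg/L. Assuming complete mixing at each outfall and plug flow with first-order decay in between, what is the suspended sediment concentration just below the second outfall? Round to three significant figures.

Mass balance: C = (2300·27.00 + 320.0·123.0) / 2620 = 101500/2620 = 38.73 mg/L; combined flow 2620 L/s.
Travel time t = 2.74·1000 / 0.47 = 5830 s = 1.619 h.
5.1%/h lost → k = −ln(1 − 0.051) = 0.05235 h⁻¹.
Decay over the reach: 38.73·exp(−kt) = 38.73·0.9187 = 35.58 mg/L.
At the second outfall, C = (2620·35.58 + 410.0·291.0) / (2620 + 410.0) = 70.14 mg/L.

70.1 mg/L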